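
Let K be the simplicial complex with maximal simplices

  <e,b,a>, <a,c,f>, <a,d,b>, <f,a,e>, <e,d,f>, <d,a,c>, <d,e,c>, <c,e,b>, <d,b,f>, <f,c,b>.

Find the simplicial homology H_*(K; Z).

Fix the vertex order a < b < c < d < e < f and write every simplex with vertices in increasing order. Then dim K = 2 and the simplices of K are:

  0-simplices (6): a, b, c, d, e, f
  1-simplices (15): ab, ac, ad, ae, af, bc, bd, be, bf, cd, ce, cf, de, df, ef
  2-simplices (10): abd, abe, acd, acf, aef, bce, bcf, bdf, cde, def

giving chain groups C_0 ≅ Z^6, C_1 ≅ Z^15, C_2 ≅ Z^10.

∂_1: C_1 → C_0 sends each edge [p,q] (with p < q) to q − p. For instance
  ∂cf = f − c.
The resulting 6×15 matrix has rank 5, and its Smith normal form has invariant factors (1,1,1,1,1).

The boundary map ∂_2: C_2 → C_1 sends each 2-simplex [p,q,r] to [q,r] − [p,r] + [p,q]. For instance
  ∂abd = bd − ad + ab,
  ∂bcf = cf − bf + bc.
The 15×10 boundary matrix has rank 10 and Smith normal form diag(1,1,1,1,1,1,1,1,1,2).

Reading off H_k = ker ∂_k / im ∂_{k+1}:

  H_0: rank C_0 − rank ∂_1 = 6 − 5 = 1, and the invariant factors of ∂_1 are all 1, so H_0 ≅ Z.
  H_1: rank ker ∂_1 − rank ∂_2 = (15 − 5) − 10 = 0, and ∂_2 has invariant factor 2 > 1, so H_1 ≅ Z/2.
  H_2: rank ker ∂_2 − rank ∂_3 = (10 − 10) − 0 = 0, and there is no ∂_3, so H_2 ≅ 0.

As a check, the Euler characteristic is 6 − 15 + 10 = 1, which agrees with 1 − 0 + 0 = 1.

H_0 ≅ Z,  H_1 ≅ Z/2,  H_2 = 0.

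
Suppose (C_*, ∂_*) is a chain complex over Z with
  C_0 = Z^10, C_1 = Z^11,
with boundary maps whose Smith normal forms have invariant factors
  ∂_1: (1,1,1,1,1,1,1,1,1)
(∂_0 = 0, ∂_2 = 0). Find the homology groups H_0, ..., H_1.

H_0: b_0 = 10 − 0 − 9 = 1; torsion from ∂_1 factors > 1: none. So H_0 ≅ Z.
H_1: b_1 = 11 − 9 − 0 = 2; torsion from ∂_2 factors > 1: none. So H_1 ≅ Z^2.

H_0 ≅ Z,  H_1 ≅ Z^2.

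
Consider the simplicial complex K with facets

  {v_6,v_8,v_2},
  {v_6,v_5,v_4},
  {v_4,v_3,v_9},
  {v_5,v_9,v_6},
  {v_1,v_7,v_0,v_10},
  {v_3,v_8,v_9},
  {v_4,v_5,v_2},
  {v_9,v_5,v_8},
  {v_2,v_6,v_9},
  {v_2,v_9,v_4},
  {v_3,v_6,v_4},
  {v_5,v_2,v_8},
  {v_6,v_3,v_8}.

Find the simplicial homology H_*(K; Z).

H_0 = Z^2,  H_1 = Z/2,  H_2 = 0,  H_3 = 0.

We work with the vertex ordering v_0 < v_1 < v_2 < v_3 < v_4 < v_5 < v_6 < v_7 < v_8 < v_9 < v_10. The simplices of K, each written with vertices in increasing order, are:

  0-simplices (11): [v_0], [v_1], [v_2], [v_3], [v_4], [v_5], [v_6], [v_7], [v_8], [v_9], [v_10]
  1-simplices (24): (24 of them)
  2-simplices (16): (16 of them)
  3-simplices (1): [v_0,v_1,v_7,v_10]

Hence C_0 ≅ Z^11, C_1 ≅ Z^24, C_2 ≅ Z^16, C_3 ≅ Z^1.

Boundary ∂_1: C_1 → C_0 is given by ∂[p,q] = [q] − [p].
The resulting 11×24 matrix has rank 9, and its Smith normal form has invariant factors (1,1,1,1,1,1,1,1,1).

∂_2: C_2 → C_1 acts by ∂[p,q,r] = [q,r] − [p,r] + [p,q]. For instance
  ∂[v_5,v_8,v_9] = [v_8,v_9] − [v_5,v_9] + [v_5,v_8],
  ∂[v_0,v_1,v_7] = [v_1,v_7] − [v_0,v_7] + [v_0,v_1].
The 24×16 boundary matrix has rank 15 and Smith normal form diag(1,1,1,1,1,1,1,1,1,1,1,1,1,1,2).

Boundary ∂_3: C_3 → C_2 sends each 3-simplex σ to the alternating sum Σ_i (−1)^i (σ with its i-th vertex removed). For instance
  ∂[v_0,v_1,v_7,v_10] = [v_1,v_7,v_10] − [v_0,v_7,v_10] + [v_0,v_1,v_10] − [v_0,v_1,v_7].
The 16×1 boundary matrix has rank 1 and Smith normal form diag(1).

Now H_k = ker ∂_k / im ∂_{k+1}, so:

  H_0: rank C_0 − rank ∂_1 = 11 − 9 = 2, and the invariant factors of ∂_1 are all 1, so H_0 = Z^2.
  H_1: rank ker ∂_1 − rank ∂_2 = (24 − 9) − 15 = 0, and ∂_2 has invariant factor 2 > 1, so H_1 = Z/2.
  H_2: rank ker ∂_2 − rank ∂_3 = (16 − 15) − 1 = 0, and the invariant factors of ∂_3 are all 1, so H_2 = 0.
  H_3: rank ker ∂_3 − rank ∂_4 = (1 − 1) − 0 = 0, and there is no ∂_4, so H_3 = 0.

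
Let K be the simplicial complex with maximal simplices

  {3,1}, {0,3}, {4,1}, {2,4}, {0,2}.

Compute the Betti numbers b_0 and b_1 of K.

Order the vertices as 0 < 1 < 2 < 3 < 4. Listing each simplex with vertices in this order, K has dimension 1 with simplices:

  0-simplices (5): [0], [1], [2], [3], [4]
  1-simplices (5): [0,2], [0,3], [1,3], [1,4], [2,4]

so the chain groups are C_0 ≅ Z^5, C_1 ≅ Z^5.

The boundary map ∂_1: C_1 → C_0 is given by ∂[p,q] = [q] − [p].
The resulting 5×5 matrix has rank 4, and its Smith normal form has invariant factors (1,1,1,1).

Computing H_k = (kernel of ∂_k) / (image of ∂_{k+1}):

  H_0: rank C_0 − rank ∂_1 = 5 − 4 = 1, and the invariant factors of ∂_1 are all 1, so H_0 ≅ Z.
  H_1: rank ker ∂_1 − rank ∂_2 = (5 − 4) − 0 = 1, and there is no ∂_2, so H_1 ≅ Z.

Hence the Betti numbers are b_0 = 1, b_1 = 1.

b_0 = 1, b_1 = 1.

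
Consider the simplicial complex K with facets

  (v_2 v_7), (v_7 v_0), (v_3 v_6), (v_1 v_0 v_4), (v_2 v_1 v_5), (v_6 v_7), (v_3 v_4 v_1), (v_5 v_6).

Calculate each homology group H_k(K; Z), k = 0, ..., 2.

Fix the vertex order v_0 < v_1 < v_2 < v_3 < v_4 < v_5 < v_6 < v_7 and write every simplex with vertices in increasing order. Then dim K = 2 and the simplices of K are:

  0-simplices (8): [v_0], [v_1], [v_2], [v_3], [v_4], [v_5], [v_6], [v_7]
  1-simplices (13): [v_0,v_1], [v_0,v_4], [v_0,v_7], [v_1,v_2], [v_1,v_3], [v_1,v_4], [v_1,v_5], [v_2,v_5], [v_2,v_7], [v_3,v_4], [v_3,v_6], [v_5,v_6], [v_6,v_7]
  2-simplices (3): [v_0,v_1,v_4], [v_1,v_2,v_5], [v_1,v_3,v_4]

giving chain groups C_0 ≅ Z^8, C_1 ≅ Z^13, C_2 ≅ Z^3.

The boundary map ∂_1: C_1 → C_0 sends each edge [p,q] (with p < q) to q − p. For instance
  ∂[v_2,v_5] = [v_5] − [v_2].
The resulting 8×13 matrix has rank 7, and its Smith normal form has invariant factors (1,1,1,1,1,1,1).

Boundary ∂_2: C_2 → C_1 sends each 2-simplex [p,q,r] to [q,r] − [p,r] + [p,q]. For instance
  ∂[v_1,v_3,v_4] = [v_3,v_4] − [v_1,v_4] + [v_1,v_3],
  ∂[v_1,v_2,v_5] = [v_2,v_5] − [v_1,v_5] + [v_1,v_2].
This gives a 13×3 integer matrix of rank 3; reducing to Smith normal form yields diagonal entries (1,1,1).

Computing H_k = (kernel of ∂_k) / (image of ∂_{k+1}):

  H_0: rank C_0 − rank ∂_1 = 8 − 7 = 1, and the invariant factors of ∂_1 are all 1, so H_0 ≅ Z.
  H_1: rank ker ∂_1 − rank ∂_2 = (13 − 7) − 3 = 3, and the invariant factors of ∂_2 are all 1, so H_1 ≅ Z^3.
  H_2: rank ker ∂_2 − rank ∂_3 = (3 − 3) − 0 = 0, and there is no ∂_3, so H_2 ≅ 0.

As a check, the Euler characteristic is 8 − 13 + 3 = -2, which agrees with 1 − 3 + 0 = -2.

H_0 = Z,  H_1 = Z^3,  H_2 = 0.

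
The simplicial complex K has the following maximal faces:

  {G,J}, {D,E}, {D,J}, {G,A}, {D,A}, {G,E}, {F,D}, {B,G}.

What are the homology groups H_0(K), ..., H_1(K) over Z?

H_0 = Z,  H_1 = Z^2.

Order the vertices as A < B < D < E < F < G < J. Listing each simplex with vertices in this order, K has dimension 1 with simplices:

  0-simplices (7): A, B, D, E, F, G, J
  1-simplices (8): AD, AG, BG, DE, DF, DJ, EG, GJ

giving chain groups C_0 ≅ Z^7, C_1 ≅ Z^8.

∂_1: C_1 → C_0 sends each edge [p,q] (with p < q) to q − p.
The 7×8 boundary matrix has rank 6 and Smith normal form diag(1,1,1,1,1,1).

Reading off H_k = ker ∂_k / im ∂_{k+1}:

  H_0: rank C_0 − rank ∂_1 = 7 − 6 = 1, and the invariant factors of ∂_1 are all 1, so H_0 ≅ Z.
  H_1: rank ker ∂_1 − rank ∂_2 = (8 − 6) − 0 = 2, and there is no ∂_2, so H_1 ≅ Z^2.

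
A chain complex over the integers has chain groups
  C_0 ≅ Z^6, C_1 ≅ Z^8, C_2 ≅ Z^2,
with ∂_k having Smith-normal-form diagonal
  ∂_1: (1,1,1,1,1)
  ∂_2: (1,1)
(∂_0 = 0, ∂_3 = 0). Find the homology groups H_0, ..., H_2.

H_0 ≅ Z,  H_1 ≅ Z,  H_2 = 0.

H_0: b_0 = 6 − 0 − 5 = 1; torsion from ∂_1 factors > 1: none. So H_0 ≅ Z.
H_1: b_1 = 8 − 5 − 2 = 1; torsion from ∂_2 factors > 1: none. So H_1 ≅ Z.
H_2: b_2 = 2 − 2 − 0 = 0; torsion from ∂_3 factors > 1: none. So H_2 ≅ 0.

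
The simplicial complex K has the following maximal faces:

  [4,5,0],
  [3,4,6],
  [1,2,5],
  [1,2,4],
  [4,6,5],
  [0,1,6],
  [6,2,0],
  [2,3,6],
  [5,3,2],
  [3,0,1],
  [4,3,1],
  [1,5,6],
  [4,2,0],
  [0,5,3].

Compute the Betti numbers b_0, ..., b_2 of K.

Fix the vertex order 0 < 1 < 2 < 3 < 4 < 5 < 6 and write every simplex with vertices in increasing order. Then dim K = 2 and the simplices of K are:

  0-simplices (7): [0], [1], [2], [3], [4], [5], [6]
  1-simplices (21): [0,1], [0,2], [0,3], [0,4], [0,5], [0,6], [1,2], [1,3], [1,4], [1,5], [1,6], [2,3], [2,4], [2,5], [2,6], [3,4], [3,5], [3,6], [4,5], [4,6], [5,6]
  2-simplices (14): [0,1,3], [0,1,6], [0,2,4], [0,2,6], [0,3,5], [0,4,5], [1,2,4], [1,2,5], [1,3,4], [1,5,6], [2,3,5], [2,3,6], [3,4,6], [4,5,6]

giving chain groups C_0 ≅ Z^7, C_1 ≅ Z^21, C_2 ≅ Z^14.

∂_1: C_1 → C_0 is given by ∂[p,q] = [q] − [p].
As a 7×21 matrix over Z this has rank 6, with invariant factors (1,1,1,1,1,1).

∂_2: C_2 → C_1 acts by ∂[p,q,r] = [q,r] − [p,r] + [p,q]. For instance
  ∂[0,4,5] = [4,5] − [0,5] + [0,4],
  ∂[0,3,5] = [3,5] − [0,5] + [0,3].
The 21×14 boundary matrix has rank 13 and Smith normal form diag(1,1,1,1,1,1,1,1,1,1,1,1,1).

Now H_k = ker ∂_k / im ∂_{k+1}, so:

  H_0: rank C_0 − rank ∂_1 = 7 − 6 = 1, and the invariant factors of ∂_1 are all 1, so H_0 = Z.
  H_1: rank ker ∂_1 − rank ∂_2 = (21 − 6) − 13 = 2, and the invariant factors of ∂_2 are all 1, so H_1 = Z^2.
  H_2: rank ker ∂_2 − rank ∂_3 = (14 − 13) − 0 = 1, and there is no ∂_3, so H_2 = Z.

Hence the Betti numbers are b_0 = 1, b_1 = 2, b_2 = 1.

b_0 = 1, b_1 = 2, b_2 = 1.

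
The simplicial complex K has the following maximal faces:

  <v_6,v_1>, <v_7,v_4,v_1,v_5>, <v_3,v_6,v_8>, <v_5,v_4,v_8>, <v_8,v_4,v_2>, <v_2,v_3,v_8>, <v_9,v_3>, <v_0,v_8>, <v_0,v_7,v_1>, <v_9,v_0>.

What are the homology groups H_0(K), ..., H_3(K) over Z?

H_0 = Z,  H_1 = Z^3,  H_2 = 0,  H_3 = 0.

We work with the vertex ordering v_0 < v_1 < v_2 < v_3 < v_4 < v_5 < v_6 < v_7 < v_8 < v_9. The simplices of K, each written with vertices in increasing order, are:

  0-simplices (10): [v_0], [v_1], [v_2], [v_3], [v_4], [v_5], [v_6], [v_7], [v_8], [v_9]
  1-simplices (20): (20 of them)
  2-simplices (9): [v_0,v_1,v_7], [v_1,v_4,v_5], [v_1,v_4,v_7], [v_1,v_5,v_7], [v_2,v_3,v_8], [v_2,v_4,v_8], [v_3,v_6,v_8], [v_4,v_5,v_7], [v_4,v_5,v_8]
  3-simplices (1): [v_1,v_4,v_5,v_7]

Hence C_0 ≅ Z^10, C_1 ≅ Z^20, C_2 ≅ Z^9, C_3 ≅ Z^1.

∂_1: C_1 → C_0 maps an edge to its endpoints' difference, ∂[p,q] = q − p.
As a 10×20 matrix over Z this has rank 9, with invariant factors (1,1,1,1,1,1,1,1,1).

The boundary map ∂_2: C_2 → C_1 acts by ∂[p,q,r] = [q,r] − [p,r] + [p,q]. For instance
  ∂[v_1,v_4,v_5] = [v_4,v_5] − [v_1,v_5] + [v_1,v_4],
  ∂[v_2,v_3,v_8] = [v_3,v_8] − [v_2,v_8] + [v_2,v_3].
This gives a 20×9 integer matrix of rank 8; reducing to Smith normal form yields diagonal entries (1,1,1,1,1,1,1,1).

Boundary ∂_3: C_3 → C_2 sends each 3-simplex σ to the alternating sum Σ_i (−1)^i (σ with its i-th vertex removed). For instance
  ∂[v_1,v_4,v_5,v_7] = [v_4,v_5,v_7] − [v_1,v_5,v_7] + [v_1,v_4,v_7] − [v_1,v_4,v_5].
The resulting 9×1 matrix has rank 1, and its Smith normal form has invariant factors (1).

From H_k ≅ ker(∂_k) / im(∂_{k+1}) we obtain:

  H_0: rank C_0 − rank ∂_1 = 10 − 9 = 1, and the invariant factors of ∂_1 are all 1, so H_0 ≅ Z.
  H_1: rank ker ∂_1 − rank ∂_2 = (20 − 9) − 8 = 3, and the invariant factors of ∂_2 are all 1, so H_1 ≅ Z^3.
  H_2: rank ker ∂_2 − rank ∂_3 = (9 − 8) − 1 = 0, and the invariant factors of ∂_3 are all 1, so H_2 ≅ 0.
  H_3: rank ker ∂_3 − rank ∂_4 = (1 − 1) − 0 = 0, and there is no ∂_4, so H_3 ≅ 0.

As a check, the Euler characteristic is 10 − 20 + 9 − 1 = -2, which agrees with 1 − 3 + 0 − 0 = -2.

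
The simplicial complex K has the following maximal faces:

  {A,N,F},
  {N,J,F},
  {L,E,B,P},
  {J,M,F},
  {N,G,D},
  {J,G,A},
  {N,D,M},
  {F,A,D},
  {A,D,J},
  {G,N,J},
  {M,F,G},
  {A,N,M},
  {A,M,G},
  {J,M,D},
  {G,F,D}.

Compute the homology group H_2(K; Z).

Take the total order A < B < D < E < F < G < J < L < M < N < P on the vertex set. Then K (dimension 3) consists of the simplices:

  0-simplices (11): A, B, D, E, F, G, J, L, M, N, P
  1-simplices (27): AD, AF, AG, AJ, AM, AN, BE, BL, BP, DF, DG, DJ, DM, DN, EL, EP, FG, FJ, FM, FN, GJ, GM, GN, JM, JN, LP, MN
  2-simplices (18): ADF, ADJ, AFN, AGJ, AGM, AMN, BEL, BEP, BLP, DFG, DGN, DJM, DMN, ELP, FGM, FJM, FJN, GJN
  3-simplices (1): BELP

Hence C_0 ≅ Z^11, C_1 ≅ Z^27, C_2 ≅ Z^18, C_3 ≅ Z^1.

The boundary map ∂_1: C_1 → C_0 is given by ∂[p,q] = [q] − [p]. For instance
  ∂EL = L − E.
The 11×27 boundary matrix has rank 9 and Smith normal form diag(1,1,1,1,1,1,1,1,1).

The boundary map ∂_2: C_2 → C_1 maps a triangle to the signed sum of its edges. For instance
  ∂AMN = MN − AN + AM,
  ∂DMN = MN − DN + DM.
The 27×18 boundary matrix has rank 16 and Smith normal form diag(1,1,1,1,1,1,1,1,1,1,1,1,1,1,1,1).

Boundary ∂_3: C_3 → C_2 sends each 3-simplex σ to the alternating sum Σ_i (−1)^i (σ with its i-th vertex removed). For instance
  ∂BELP = ELP − BLP + BEP − BEL.
As a 18×1 matrix over Z this has rank 1, with invariant factors (1).

From H_k ≅ ker(∂_k) / im(∂_{k+1}) we obtain:

  H_2: rank ker ∂_2 − rank ∂_3 = (18 − 16) − 1 = 1, and the invariant factors of ∂_3 are all 1, so H_2 = Z.

H_2 ≅ Z.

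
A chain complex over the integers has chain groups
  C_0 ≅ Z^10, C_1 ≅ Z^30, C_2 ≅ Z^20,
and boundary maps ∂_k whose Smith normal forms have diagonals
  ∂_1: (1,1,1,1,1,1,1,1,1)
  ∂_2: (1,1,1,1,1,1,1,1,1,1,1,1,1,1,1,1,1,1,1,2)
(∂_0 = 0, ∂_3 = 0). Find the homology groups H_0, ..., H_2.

H_0 ≅ Z,  H_1 ≅ Z ⊕ Z/2Z,  H_2 = 0.

H_0: b_0 = 10 − 0 − 9 = 1; torsion from ∂_1 factors > 1: none. So H_0 ≅ Z.
H_1: b_1 = 30 − 9 − 20 = 1; torsion from ∂_2 factors > 1: [2]. So H_1 ≅ Z ⊕ Z/2Z.
H_2: b_2 = 20 − 20 − 0 = 0; torsion from ∂_3 factors > 1: none. So H_2 ≅ 0.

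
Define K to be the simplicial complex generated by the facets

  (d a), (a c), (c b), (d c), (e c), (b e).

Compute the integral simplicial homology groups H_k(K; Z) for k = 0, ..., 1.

H_0 ≅ Z,  H_1 ≅ Z^2.

We work with the vertex ordering a < b < c < d < e. The simplices of K, each written with vertices in increasing order, are:

  0-simplices (5): a, b, c, d, e
  1-simplices (6): ac, ad, bc, be, cd, ce

Hence C_0 ≅ Z^5, C_1 ≅ Z^6.

The boundary map ∂_1: C_1 → C_0 is given by ∂[p,q] = [q] − [p]. For instance
  ∂ad = d − a.
This gives a 5×6 integer matrix of rank 4; reducing to Smith normal form yields diagonal entries (1,1,1,1).

Now H_k = ker ∂_k / im ∂_{k+1}, so:

  H_0: rank C_0 − rank ∂_1 = 5 − 4 = 1, and the invariant factors of ∂_1 are all 1, so H_0 ≅ Z.
  H_1: rank ker ∂_1 − rank ∂_2 = (6 − 4) − 0 = 2, and there is no ∂_2, so H_1 ≅ Z^2.

As a check, the Euler characteristic is 5 − 6 = -1, which agrees with 1 − 2 = -1.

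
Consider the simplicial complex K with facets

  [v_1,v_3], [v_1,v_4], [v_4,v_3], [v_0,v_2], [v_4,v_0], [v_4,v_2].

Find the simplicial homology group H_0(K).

Order the vertices as v_0 < v_1 < v_2 < v_3 < v_4. Listing each simplex with vertices in this order, K has dimension 1 with simplices:

  0-simplices (5): [v_0], [v_1], [v_2], [v_3], [v_4]
  1-simplices (6): [v_0,v_2], [v_0,v_4], [v_1,v_3], [v_1,v_4], [v_2,v_4], [v_3,v_4]

Hence C_0 ≅ Z^5, C_1 ≅ Z^6.

Boundary ∂_1: C_1 → C_0 sends each edge [p,q] (with p < q) to q − p.
This gives a 5×6 integer matrix of rank 4; reducing to Smith normal form yields diagonal entries (1,1,1,1).

Computing H_k = (kernel of ∂_k) / (image of ∂_{k+1}):

  H_0: rank C_0 − rank ∂_1 = 5 − 4 = 1, and the invariant factors of ∂_1 are all 1, so H_0 = Z.

H_0 ≅ Z.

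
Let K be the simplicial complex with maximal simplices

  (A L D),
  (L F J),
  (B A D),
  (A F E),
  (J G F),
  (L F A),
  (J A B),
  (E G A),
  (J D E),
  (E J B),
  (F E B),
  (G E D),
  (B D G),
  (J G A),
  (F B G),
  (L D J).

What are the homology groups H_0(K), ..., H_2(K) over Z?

H_0 ≅ Z,  H_1 ≅ Z^2,  H_2 ≅ Z.

We work with the vertex ordering A < B < D < E < F < G < J < L. The simplices of K, each written with vertices in increasing order, are:

  0-simplices (8): A, B, D, E, F, G, J, L
  1-simplices (24): AB, AD, AE, AF, AG, AJ, AL, BD, BE, BF, BG, BJ, DE, DG, DJ, DL, EF, EG, EJ, FG, FJ, FL, GJ, JL
  2-simplices (16): ABD, ABJ, ADL, AEF, AEG, AFL, AGJ, BDG, BEF, BEJ, BFG, DEG, DEJ, DJL, FGJ, FJL

giving chain groups C_0 ≅ Z^8, C_1 ≅ Z^24, C_2 ≅ Z^16.

The boundary map ∂_1: C_1 → C_0 is given by ∂[p,q] = [q] − [p]. For instance
  ∂EJ = J − E.
This gives a 8×24 integer matrix of rank 7; reducing to Smith normal form yields diagonal entries (1,1,1,1,1,1,1).

Boundary ∂_2: C_2 → C_1 acts by ∂[p,q,r] = [q,r] − [p,r] + [p,q]. For instance
  ∂BFG = FG − BG + BF,
  ∂AGJ = GJ − AJ + AG.
As a 24×16 matrix over Z this has rank 15, with invariant factors (1,1,1,1,1,1,1,1,1,1,1,1,1,1,1).

Now H_k = ker ∂_k / im ∂_{k+1}, so:

  H_0: rank C_0 − rank ∂_1 = 8 − 7 = 1, and the invariant factors of ∂_1 are all 1, so H_0 = Z.
  H_1: rank ker ∂_1 − rank ∂_2 = (24 − 7) − 15 = 2, and the invariant factors of ∂_2 are all 1, so H_1 = Z^2.
  H_2: rank ker ∂_2 − rank ∂_3 = (16 − 15) − 0 = 1, and there is no ∂_3, so H_2 = Z.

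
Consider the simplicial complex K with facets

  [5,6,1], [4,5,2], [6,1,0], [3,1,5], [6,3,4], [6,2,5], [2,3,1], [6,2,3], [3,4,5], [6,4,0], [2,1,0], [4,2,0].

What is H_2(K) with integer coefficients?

K has 7 vertices, 18 edges, 12 triangles.
rank ∂_2 = 12, rank ∂_3 = 0 ⇒ b_2 = 12 − 12 − 0 = 0. So H_2 = 0.

H_2 = 0.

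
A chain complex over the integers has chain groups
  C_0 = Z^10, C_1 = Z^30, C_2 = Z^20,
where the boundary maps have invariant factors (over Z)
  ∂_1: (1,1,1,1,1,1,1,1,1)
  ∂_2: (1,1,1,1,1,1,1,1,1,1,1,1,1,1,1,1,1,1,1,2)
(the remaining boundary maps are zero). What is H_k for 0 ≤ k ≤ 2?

H_0 ≅ Z,  H_1 ≅ Z ⊕ Z/2,  H_2 = 0.

H_0: b_0 = 10 − 0 − 9 = 1; torsion from ∂_1 factors > 1: none. So H_0 ≅ Z.
H_1: b_1 = 30 − 9 − 20 = 1; torsion from ∂_2 factors > 1: [2]. So H_1 ≅ Z ⊕ Z/2.
H_2: b_2 = 20 − 20 − 0 = 0; torsion from ∂_3 factors > 1: none. So H_2 ≅ 0.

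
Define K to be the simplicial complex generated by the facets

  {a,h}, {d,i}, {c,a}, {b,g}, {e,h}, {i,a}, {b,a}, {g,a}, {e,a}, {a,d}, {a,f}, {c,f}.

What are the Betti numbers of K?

We work with the vertex ordering a < b < c < d < e < f < g < h < i. The simplices of K, each written with vertices in increasing order, are:

  0-simplices (9): a, b, c, d, e, f, g, h, i
  1-simplices (12): ab, ac, ad, ae, af, ag, ah, ai, bg, cf, di, eh

giving chain groups C_0 ≅ Z^9, C_1 ≅ Z^12.

The boundary map ∂_1: C_1 → C_0 maps an edge to its endpoints' difference, ∂[p,q] = q − p. For instance
  ∂ab = b − a.
This gives a 9×12 integer matrix of rank 8; reducing to Smith normal form yields diagonal entries (1,1,1,1,1,1,1,1).

Now H_k = ker ∂_k / im ∂_{k+1}, so:

  H_0: rank C_0 − rank ∂_1 = 9 − 8 = 1, and the invariant factors of ∂_1 are all 1, so H_0 ≅ Z.
  H_1: rank ker ∂_1 − rank ∂_2 = (12 − 8) − 0 = 4, and there is no ∂_2, so H_1 ≅ Z^4.

As a check, the Euler characteristic is 9 − 12 = -3, which agrees with 1 − 4 = -3.

Hence the Betti numbers are b_0 = 1, b_1 = 4.

b_0 = 1, b_1 = 4.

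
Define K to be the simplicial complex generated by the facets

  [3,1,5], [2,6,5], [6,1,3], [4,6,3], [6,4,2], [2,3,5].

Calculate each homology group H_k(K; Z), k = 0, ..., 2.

H_0 = Z,  H_1 = Z,  H_2 = 0.

Fix the vertex order 1 < 2 < 3 < 4 < 5 < 6 and write every simplex with vertices in increasing order. Then dim K = 2 and the simplices of K are:

  0-simplices (6): [1], [2], [3], [4], [5], [6]
  1-simplices (12): [1,3], [1,5], [1,6], [2,3], [2,4], [2,5], [2,6], [3,4], [3,5], [3,6], [4,6], [5,6]
  2-simplices (6): [1,3,5], [1,3,6], [2,3,5], [2,4,6], [2,5,6], [3,4,6]

giving chain groups C_0 ≅ Z^6, C_1 ≅ Z^12, C_2 ≅ Z^6.

∂_1: C_1 → C_0 is given by ∂[p,q] = [q] − [p]. For instance
  ∂[2,5] = [5] − [2].
As a 6×12 matrix over Z this has rank 5, with invariant factors (1,1,1,1,1).

∂_2: C_2 → C_1 acts by ∂[p,q,r] = [q,r] − [p,r] + [p,q]. For instance
  ∂[1,3,5] = [3,5] − [1,5] + [1,3],
  ∂[2,3,5] = [3,5] − [2,5] + [2,3].
The resulting 12×6 matrix has rank 6, and its Smith normal form has invariant factors (1,1,1,1,1,1).

Reading off H_k = ker ∂_k / im ∂_{k+1}:

  H_0: rank C_0 − rank ∂_1 = 6 − 5 = 1, and the invariant factors of ∂_1 are all 1, so H_0 = Z.
  H_1: rank ker ∂_1 − rank ∂_2 = (12 − 5) − 6 = 1, and the invariant factors of ∂_2 are all 1, so H_1 = Z.
  H_2: rank ker ∂_2 − rank ∂_3 = (6 − 6) − 0 = 0, and there is no ∂_3, so H_2 = 0.

As a check, the Euler characteristic is 6 − 12 + 6 = 0, which agrees with 1 − 1 + 0 = 0.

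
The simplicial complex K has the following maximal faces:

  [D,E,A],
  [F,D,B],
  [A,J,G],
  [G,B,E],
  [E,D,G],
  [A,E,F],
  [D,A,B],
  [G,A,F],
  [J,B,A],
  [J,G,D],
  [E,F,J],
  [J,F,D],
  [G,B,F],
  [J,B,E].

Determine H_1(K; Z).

H_1 ≅ Z^2.

We work with the vertex ordering A < B < D < E < F < G < J. The simplices of K, each written with vertices in increasing order, are:

  0-simplices (7): A, B, D, E, F, G, J
  1-simplices (21): AB, AD, AE, AF, AG, AJ, BD, BE, BF, BG, BJ, DE, DF, DG, DJ, EF, EG, EJ, FG, FJ, GJ
  2-simplices (14): ABD, ABJ, ADE, AEF, AFG, AGJ, BDF, BEG, BEJ, BFG, DEG, DFJ, DGJ, EFJ

giving chain groups C_0 ≅ Z^7, C_1 ≅ Z^21, C_2 ≅ Z^14.

Boundary ∂_1: C_1 → C_0 sends each edge [p,q] (with p < q) to q − p. For instance
  ∂BF = F − B.
The 7×21 boundary matrix has rank 6 and Smith normal form diag(1,1,1,1,1,1).

∂_2: C_2 → C_1 acts by ∂[p,q,r] = [q,r] − [p,r] + [p,q]. For instance
  ∂DGJ = GJ − DJ + DG,
  ∂ABJ = BJ − AJ + AB.
The resulting 21×14 matrix has rank 13, and its Smith normal form has invariant factors (1,1,1,1,1,1,1,1,1,1,1,1,1).

Reading off H_k = ker ∂_k / im ∂_{k+1}:

  H_1: rank ker ∂_1 − rank ∂_2 = (21 − 6) − 13 = 2, and the invariant factors of ∂_2 are all 1, so H_1 ≅ Z^2.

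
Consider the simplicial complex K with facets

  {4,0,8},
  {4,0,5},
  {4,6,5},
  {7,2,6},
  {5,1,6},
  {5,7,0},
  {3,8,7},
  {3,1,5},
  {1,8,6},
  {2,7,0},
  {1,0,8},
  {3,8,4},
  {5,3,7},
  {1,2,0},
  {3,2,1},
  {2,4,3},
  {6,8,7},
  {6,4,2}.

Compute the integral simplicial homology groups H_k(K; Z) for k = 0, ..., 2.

H_0 ≅ Z,  H_1 ≅ Z^2,  H_2 ≅ Z.

Take the total order 0 < 1 < 2 < 3 < 4 < 5 < 6 < 7 < 8 on the vertex set. Then K (dimension 2) consists of the simplices:

  0-simplices (9): [0], [1], [2], [3], [4], [5], [6], [7], [8]
  1-simplices (27): (27 of them)
  2-simplices (18): [0,1,2], [0,1,8], [0,2,7], [0,4,5], [0,4,8], [0,5,7], [1,2,3], [1,3,5], [1,5,6], [1,6,8], [2,3,4], [2,4,6], [2,6,7], [3,4,8], [3,5,7], [3,7,8], [4,5,6], [6,7,8]

Hence C_0 ≅ Z^9, C_1 ≅ Z^27, C_2 ≅ Z^18.

Boundary ∂_1: C_1 → C_0 sends each edge [p,q] (with p < q) to q − p.
The 9×27 boundary matrix has rank 8 and Smith normal form diag(1,1,1,1,1,1,1,1).

∂_2: C_2 → C_1 sends each 2-simplex [p,q,r] to [q,r] − [p,r] + [p,q]. For instance
  ∂[1,6,8] = [6,8] − [1,8] + [1,6],
  ∂[3,7,8] = [7,8] − [3,8] + [3,7].
This gives a 27×18 integer matrix of rank 17; reducing to Smith normal form yields diagonal entries (1,1,1,1,1,1,1,1,1,1,1,1,1,1,1,1,1).

Now H_k = ker ∂_k / im ∂_{k+1}, so:

  H_0: rank C_0 − rank ∂_1 = 9 − 8 = 1, and the invariant factors of ∂_1 are all 1, so H_0 = Z.
  H_1: rank ker ∂_1 − rank ∂_2 = (27 − 8) − 17 = 2, and the invariant factors of ∂_2 are all 1, so H_1 = Z^2.
  H_2: rank ker ∂_2 − rank ∂_3 = (18 − 17) − 0 = 1, and there is no ∂_3, so H_2 = Z.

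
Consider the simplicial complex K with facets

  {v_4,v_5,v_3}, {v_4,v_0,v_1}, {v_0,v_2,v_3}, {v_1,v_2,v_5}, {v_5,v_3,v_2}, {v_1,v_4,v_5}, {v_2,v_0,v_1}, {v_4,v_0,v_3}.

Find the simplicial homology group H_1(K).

Take the total order v_0 < v_1 < v_2 < v_3 < v_4 < v_5 on the vertex set. Then K (dimension 2) consists of the simplices:

  0-simplices (6): [v_0], [v_1], [v_2], [v_3], [v_4], [v_5]
  1-simplices (12): [v_0,v_1], [v_0,v_2], [v_0,v_3], [v_0,v_4], [v_1,v_2], [v_1,v_4], [v_1,v_5], [v_2,v_3], [v_2,v_5], [v_3,v_4], [v_3,v_5], [v_4,v_5]
  2-simplices (8): [v_0,v_1,v_2], [v_0,v_1,v_4], [v_0,v_2,v_3], [v_0,v_3,v_4], [v_1,v_2,v_5], [v_1,v_4,v_5], [v_2,v_3,v_5], [v_3,v_4,v_5]

giving chain groups C_0 ≅ Z^6, C_1 ≅ Z^12, C_2 ≅ Z^8.

Boundary ∂_1: C_1 → C_0 is given by ∂[p,q] = [q] − [p]. For instance
  ∂[v_4,v_5] = [v_5] − [v_4].
As a 6×12 matrix over Z this has rank 5, with invariant factors (1,1,1,1,1).

∂_2: C_2 → C_1 acts by ∂[p,q,r] = [q,r] − [p,r] + [p,q]. For instance
  ∂[v_3,v_4,v_5] = [v_4,v_5] − [v_3,v_5] + [v_3,v_4],
  ∂[v_1,v_4,v_5] = [v_4,v_5] − [v_1,v_5] + [v_1,v_4].
The 12×8 boundary matrix has rank 7 and Smith normal form diag(1,1,1,1,1,1,1).

Now H_k = ker ∂_k / im ∂_{k+1}, so:

  H_1: rank ker ∂_1 − rank ∂_2 = (12 − 5) − 7 = 0, and the invariant factors of ∂_2 are all 1, so H_1 ≅ 0.

(K is a triangulation of the 2-sphere S^2.)

H_1 = 0.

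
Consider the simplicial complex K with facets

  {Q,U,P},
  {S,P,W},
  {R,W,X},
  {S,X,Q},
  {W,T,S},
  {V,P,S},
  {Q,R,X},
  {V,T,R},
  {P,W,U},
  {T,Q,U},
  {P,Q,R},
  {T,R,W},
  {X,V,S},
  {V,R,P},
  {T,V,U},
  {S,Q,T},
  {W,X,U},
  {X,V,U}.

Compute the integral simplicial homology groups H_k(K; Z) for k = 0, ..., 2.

H_0 ≅ Z,  H_1 ≅ Z^2,  H_2 ≅ Z.

We work with the vertex ordering P < Q < R < S < T < U < V < W < X. The simplices of K, each written with vertices in increasing order, are:

  0-simplices (9): P, Q, R, S, T, U, V, W, X
  1-simplices (27): PQ, PR, PS, PU, PV, PW, QR, QS, QT, QU, QX, RT, RV, RW, RX, ST, SV, SW, SX, TU, TV, TW, UV, UW, UX, VX, WX
  2-simplices (18): PQR, PQU, PRV, PSV, PSW, PUW, QRX, QST, QSX, QTU, RTV, RTW, RWX, STW, SVX, TUV, UVX, UWX

giving chain groups C_0 ≅ Z^9, C_1 ≅ Z^27, C_2 ≅ Z^18.

∂_1: C_1 → C_0 is given by ∂[p,q] = [q] − [p]. For instance
  ∂SW = W − S.
This gives a 9×27 integer matrix of rank 8; reducing to Smith normal form yields diagonal entries (1,1,1,1,1,1,1,1).

∂_2: C_2 → C_1 sends each 2-simplex [p,q,r] to [q,r] − [p,r] + [p,q]. For instance
  ∂RTW = TW − RW + RT,
  ∂PSW = SW − PW + PS.
The resulting 27×18 matrix has rank 17, and its Smith normal form has invariant factors (1,1,1,1,1,1,1,1,1,1,1,1,1,1,1,1,1).

Computing H_k = (kernel of ∂_k) / (image of ∂_{k+1}):

  H_0: rank C_0 − rank ∂_1 = 9 − 8 = 1, and the invariant factors of ∂_1 are all 1, so H_0 = Z.
  H_1: rank ker ∂_1 − rank ∂_2 = (27 − 8) − 17 = 2, and the invariant factors of ∂_2 are all 1, so H_1 = Z^2.
  H_2: rank ker ∂_2 − rank ∂_3 = (18 − 17) − 0 = 1, and there is no ∂_3, so H_2 = Z.

(K is a triangulation of the torus T^2.)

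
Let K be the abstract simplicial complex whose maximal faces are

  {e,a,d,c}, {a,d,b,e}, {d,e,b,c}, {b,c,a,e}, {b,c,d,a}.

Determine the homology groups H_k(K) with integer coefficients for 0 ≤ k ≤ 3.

Take the total order a < b < c < d < e on the vertex set. Then K (dimension 3) consists of the simplices:

  0-simplices (5): a, b, c, d, e
  1-simplices (10): ab, ac, ad, ae, bc, bd, be, cd, ce, de
  2-simplices (10): abc, abd, abe, acd, ace, ade, bcd, bce, bde, cde
  3-simplices (5): abcd, abce, abde, acde, bcde

Hence C_0 ≅ Z^5, C_1 ≅ Z^10, C_2 ≅ Z^10, C_3 ≅ Z^5.

The boundary map ∂_1: C_1 → C_0 maps an edge to its endpoints' difference, ∂[p,q] = q − p. For instance
  ∂ce = e − c.
This gives a 5×10 integer matrix of rank 4; reducing to Smith normal form yields diagonal entries (1,1,1,1).

∂_2: C_2 → C_1 acts by ∂[p,q,r] = [q,r] − [p,r] + [p,q]. For instance
  ∂acd = cd − ad + ac,
  ∂cde = de − ce + cd.
As a 10×10 matrix over Z this has rank 6, with invariant factors (1,1,1,1,1,1).

∂_3: C_3 → C_2 sends each 3-simplex σ to the alternating sum Σ_i (−1)^i (σ with its i-th vertex removed). For instance
  ∂abde = bde − ade + abe − abd,
  ∂abce = bce − ace + abe − abc.
As a 10×5 matrix over Z this has rank 4, with invariant factors (1,1,1,1).

From H_k ≅ ker(∂_k) / im(∂_{k+1}) we obtain:

  H_0: rank C_0 − rank ∂_1 = 5 − 4 = 1, and the invariant factors of ∂_1 are all 1, so H_0 = Z.
  H_1: rank ker ∂_1 − rank ∂_2 = (10 − 4) − 6 = 0, and the invariant factors of ∂_2 are all 1, so H_1 = 0.
  H_2: rank ker ∂_2 − rank ∂_3 = (10 − 6) − 4 = 0, and the invariant factors of ∂_3 are all 1, so H_2 = 0.
  H_3: rank ker ∂_3 − rank ∂_4 = (5 − 4) − 0 = 1, and there is no ∂_4, so H_3 = Z.

(K is a triangulation of the 3-sphere S^3.)

H_0 = Z,  H_1 = 0,  H_2 = 0,  H_3 = Z.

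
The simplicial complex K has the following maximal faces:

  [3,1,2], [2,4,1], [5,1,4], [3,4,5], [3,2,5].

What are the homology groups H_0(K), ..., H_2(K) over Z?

H_0 = Z,  H_1 = Z,  H_2 = 0.

Order the vertices as 1 < 2 < 3 < 4 < 5. Listing each simplex with vertices in this order, K has dimension 2 with simplices:

  0-simplices (5): [1], [2], [3], [4], [5]
  1-simplices (10): [1,2], [1,3], [1,4], [1,5], [2,3], [2,4], [2,5], [3,4], [3,5], [4,5]
  2-simplices (5): [1,2,3], [1,2,4], [1,4,5], [2,3,5], [3,4,5]

giving chain groups C_0 ≅ Z^5, C_1 ≅ Z^10, C_2 ≅ Z^5.

Boundary ∂_1: C_1 → C_0 sends each edge [p,q] (with p < q) to q − p. For instance
  ∂[1,2] = [2] − [1].
The resulting 5×10 matrix has rank 4, and its Smith normal form has invariant factors (1,1,1,1).

The boundary map ∂_2: C_2 → C_1 maps a triangle to the signed sum of its edges. For instance
  ∂[1,2,4] = [2,4] − [1,4] + [1,2],
  ∂[2,3,5] = [3,5] − [2,5] + [2,3].
As a 10×5 matrix over Z this has rank 5, with invariant factors (1,1,1,1,1).

Computing H_k = (kernel of ∂_k) / (image of ∂_{k+1}):

  H_0: rank C_0 − rank ∂_1 = 5 − 4 = 1, and the invariant factors of ∂_1 are all 1, so H_0 = Z.
  H_1: rank ker ∂_1 − rank ∂_2 = (10 − 4) − 5 = 1, and the invariant factors of ∂_2 are all 1, so H_1 = Z.
  H_2: rank ker ∂_2 − rank ∂_3 = (5 − 5) − 0 = 0, and there is no ∂_3, so H_2 = 0.

As a check, the Euler characteristic is 5 − 10 + 5 = 0, which agrees with 1 − 1 + 0 = 0.
(K is a triangulation of the Möbius band.)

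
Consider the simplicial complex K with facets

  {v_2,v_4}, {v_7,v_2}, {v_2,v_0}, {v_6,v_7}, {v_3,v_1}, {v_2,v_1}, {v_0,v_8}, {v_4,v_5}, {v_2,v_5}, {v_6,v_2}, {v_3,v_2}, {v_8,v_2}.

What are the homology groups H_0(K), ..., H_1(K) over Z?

H_0 = Z,  H_1 = Z^4.

Take the total order v_0 < v_1 < v_2 < v_3 < v_4 < v_5 < v_6 < v_7 < v_8 on the vertex set. Then K (dimension 1) consists of the simplices:

  0-simplices (9): [v_0], [v_1], [v_2], [v_3], [v_4], [v_5], [v_6], [v_7], [v_8]
  1-simplices (12): [v_0,v_2], [v_0,v_8], [v_1,v_2], [v_1,v_3], [v_2,v_3], [v_2,v_4], [v_2,v_5], [v_2,v_6], [v_2,v_7], [v_2,v_8], [v_4,v_5], [v_6,v_7]

so the chain groups are C_0 ≅ Z^9, C_1 ≅ Z^12.

Boundary ∂_1: C_1 → C_0 sends each edge [p,q] (with p < q) to q − p.
The resulting 9×12 matrix has rank 8, and its Smith normal form has invariant factors (1,1,1,1,1,1,1,1).

Now H_k = ker ∂_k / im ∂_{k+1}, so:

  H_0: rank C_0 − rank ∂_1 = 9 − 8 = 1, and the invariant factors of ∂_1 are all 1, so H_0 = Z.
  H_1: rank ker ∂_1 − rank ∂_2 = (12 − 8) − 0 = 4, and there is no ∂_2, so H_1 = Z^4.

As a check, the Euler characteristic is 9 − 12 = -3, which agrees with 1 − 4 = -3.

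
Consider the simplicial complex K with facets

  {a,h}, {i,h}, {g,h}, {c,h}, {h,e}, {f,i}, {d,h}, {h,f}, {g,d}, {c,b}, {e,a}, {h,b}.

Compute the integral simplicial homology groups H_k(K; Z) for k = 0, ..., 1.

H_0 = Z,  H_1 = Z^4.

We work with the vertex ordering a < b < c < d < e < f < g < h < i. The simplices of K, each written with vertices in increasing order, are:

  0-simplices (9): a, b, c, d, e, f, g, h, i
  1-simplices (12): ae, ah, bc, bh, ch, dg, dh, eh, fh, fi, gh, hi

so the chain groups are C_0 ≅ Z^9, C_1 ≅ Z^12.

Boundary ∂_1: C_1 → C_0 sends each edge [p,q] (with p < q) to q − p. For instance
  ∂dg = g − d.
The resulting 9×12 matrix has rank 8, and its Smith normal form has invariant factors (1,1,1,1,1,1,1,1).

From H_k ≅ ker(∂_k) / im(∂_{k+1}) we obtain:

  H_0: rank C_0 − rank ∂_1 = 9 − 8 = 1, and the invariant factors of ∂_1 are all 1, so H_0 = Z.
  H_1: rank ker ∂_1 − rank ∂_2 = (12 − 8) − 0 = 4, and there is no ∂_2, so H_1 = Z^4.

As a check, the Euler characteristic is 9 − 12 = -3, which agrees with 1 − 4 = -3.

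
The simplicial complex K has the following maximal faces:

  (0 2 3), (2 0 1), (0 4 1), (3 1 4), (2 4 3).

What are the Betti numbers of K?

Order the vertices as 0 < 1 < 2 < 3 < 4. Listing each simplex with vertices in this order, K has dimension 2 with simplices:

  0-simplices (5): [0], [1], [2], [3], [4]
  1-simplices (10): [0,1], [0,2], [0,3], [0,4], [1,2], [1,3], [1,4], [2,3], [2,4], [3,4]
  2-simplices (5): [0,1,2], [0,1,4], [0,2,3], [1,3,4], [2,3,4]

Hence C_0 ≅ Z^5, C_1 ≅ Z^10, C_2 ≅ Z^5.

Boundary ∂_1: C_1 → C_0 sends each edge [p,q] (with p < q) to q − p. For instance
  ∂[1,3] = [3] − [1].
As a 5×10 matrix over Z this has rank 4, with invariant factors (1,1,1,1).

Boundary ∂_2: C_2 → C_1 acts by ∂[p,q,r] = [q,r] − [p,r] + [p,q]. For instance
  ∂[2,3,4] = [3,4] − [2,4] + [2,3],
  ∂[0,2,3] = [2,3] − [0,3] + [0,2].
As a 10×5 matrix over Z this has rank 5, with invariant factors (1,1,1,1,1).

Computing H_k = (kernel of ∂_k) / (image of ∂_{k+1}):

  H_0: rank C_0 − rank ∂_1 = 5 − 4 = 1, and the invariant factors of ∂_1 are all 1, so H_0 = Z.
  H_1: rank ker ∂_1 − rank ∂_2 = (10 − 4) − 5 = 1, and the invariant factors of ∂_2 are all 1, so H_1 = Z.
  H_2: rank ker ∂_2 − rank ∂_3 = (5 − 5) − 0 = 0, and there is no ∂_3, so H_2 = 0.

As a check, the Euler characteristic is 5 − 10 + 5 = 0, which agrees with 1 − 1 + 0 = 0.
(K is a triangulation of the Möbius band.)

Hence the Betti numbers are b_0 = 1, b_1 = 1, b_2 = 0.

b_0 = 1, b_1 = 1, b_2 = 0.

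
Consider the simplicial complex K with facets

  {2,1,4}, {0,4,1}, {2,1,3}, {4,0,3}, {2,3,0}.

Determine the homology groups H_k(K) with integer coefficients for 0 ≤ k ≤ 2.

Order the vertices as 0 < 1 < 2 < 3 < 4. Listing each simplex with vertices in this order, K has dimension 2 with simplices:

  0-simplices (5): [0], [1], [2], [3], [4]
  1-simplices (10): [0,1], [0,2], [0,3], [0,4], [1,2], [1,3], [1,4], [2,3], [2,4], [3,4]
  2-simplices (5): [0,1,4], [0,2,3], [0,3,4], [1,2,3], [1,2,4]

giving chain groups C_0 ≅ Z^5, C_1 ≅ Z^10, C_2 ≅ Z^5.

Boundary ∂_1: C_1 → C_0 sends each edge [p,q] (with p < q) to q − p. For instance
  ∂[2,3] = [3] − [2].
The resulting 5×10 matrix has rank 4, and its Smith normal form has invariant factors (1,1,1,1).

The boundary map ∂_2: C_2 → C_1 maps a triangle to the signed sum of its edges. For instance
  ∂[0,2,3] = [2,3] − [0,3] + [0,2],
  ∂[0,1,4] = [1,4] − [0,4] + [0,1].
The resulting 10×5 matrix has rank 5, and its Smith normal form has invariant factors (1,1,1,1,1).

From H_k ≅ ker(∂_k) / im(∂_{k+1}) we obtain:

  H_0: rank C_0 − rank ∂_1 = 5 − 4 = 1, and the invariant factors of ∂_1 are all 1, so H_0 ≅ Z.
  H_1: rank ker ∂_1 − rank ∂_2 = (10 − 4) − 5 = 1, and the invariant factors of ∂_2 are all 1, so H_1 ≅ Z.
  H_2: rank ker ∂_2 − rank ∂_3 = (5 − 5) − 0 = 0, and there is no ∂_3, so H_2 ≅ 0.

As a check, the Euler characteristic is 5 − 10 + 5 = 0, which agrees with 1 − 1 + 0 = 0.

H_0 ≅ Z,  H_1 ≅ Z,  H_2 = 0.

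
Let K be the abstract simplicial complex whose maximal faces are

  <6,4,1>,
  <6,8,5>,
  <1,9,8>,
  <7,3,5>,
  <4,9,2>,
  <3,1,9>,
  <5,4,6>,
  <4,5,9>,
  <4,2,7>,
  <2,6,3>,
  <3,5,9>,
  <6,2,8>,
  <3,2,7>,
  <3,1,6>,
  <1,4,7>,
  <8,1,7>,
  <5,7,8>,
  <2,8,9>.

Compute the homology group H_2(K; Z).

H_2 ≅ Z.

Fix the vertex order 1 < 2 < 3 < 4 < 5 < 6 < 7 < 8 < 9 and write every simplex with vertices in increasing order. Then dim K = 2 and the simplices of K are:

  0-simplices (9): [1], [2], [3], [4], [5], [6], [7], [8], [9]
  1-simplices (27): (27 of them)
  2-simplices (18): [1,3,6], [1,3,9], [1,4,6], [1,4,7], [1,7,8], [1,8,9], [2,3,6], [2,3,7], [2,4,7], [2,4,9], [2,6,8], [2,8,9], [3,5,7], [3,5,9], [4,5,6], [4,5,9], [5,6,8], [5,7,8]

giving chain groups C_0 ≅ Z^9, C_1 ≅ Z^27, C_2 ≅ Z^18.

∂_1: C_1 → C_0 maps an edge to its endpoints' difference, ∂[p,q] = q − p. For instance
  ∂[7,8] = [8] − [7].
As a 9×27 matrix over Z this has rank 8, with invariant factors (1,1,1,1,1,1,1,1).

Boundary ∂_2: C_2 → C_1 acts by ∂[p,q,r] = [q,r] − [p,r] + [p,q]. For instance
  ∂[5,6,8] = [6,8] − [5,8] + [5,6],
  ∂[5,7,8] = [7,8] − [5,8] + [5,7].
The 27×18 boundary matrix has rank 17 and Smith normal form diag(1,1,1,1,1,1,1,1,1,1,1,1,1,1,1,1,1).

Now H_k = ker ∂_k / im ∂_{k+1}, so:

  H_2: rank ker ∂_2 − rank ∂_3 = (18 − 17) − 0 = 1, and there is no ∂_3, so H_2 = Z.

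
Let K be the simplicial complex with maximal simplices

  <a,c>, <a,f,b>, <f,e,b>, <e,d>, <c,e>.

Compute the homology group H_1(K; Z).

H_1 = Z.

We work with the vertex ordering a < b < c < d < e < f. The simplices of K, each written with vertices in increasing order, are:

  0-simplices (6): a, b, c, d, e, f
  1-simplices (8): ab, ac, af, be, bf, ce, de, ef
  2-simplices (2): abf, bef

so the chain groups are C_0 ≅ Z^6, C_1 ≅ Z^8, C_2 ≅ Z^2.

The boundary map ∂_1: C_1 → C_0 maps an edge to its endpoints' difference, ∂[p,q] = q − p.
The resulting 6×8 matrix has rank 5, and its Smith normal form has invariant factors (1,1,1,1,1).

∂_2: C_2 → C_1 acts by ∂[p,q,r] = [q,r] − [p,r] + [p,q]. For instance
  ∂abf = bf − af + ab,
  ∂bef = ef − bf + be.
The resulting 8×2 matrix has rank 2, and its Smith normal form has invariant factors (1,1).

From H_k ≅ ker(∂_k) / im(∂_{k+1}) we obtain:

  H_1: rank ker ∂_1 − rank ∂_2 = (8 − 5) − 2 = 1, and the invariant factors of ∂_2 are all 1, so H_1 = Z.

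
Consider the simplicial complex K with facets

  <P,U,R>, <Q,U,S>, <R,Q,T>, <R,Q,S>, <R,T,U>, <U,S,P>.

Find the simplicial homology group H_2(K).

We work with the vertex ordering P < Q < R < S < T < U. The simplices of K, each written with vertices in increasing order, are:

  0-simplices (6): P, Q, R, S, T, U
  1-simplices (12): PR, PS, PU, QR, QS, QT, QU, RS, RT, RU, SU, TU
  2-simplices (6): PRU, PSU, QRS, QRT, QSU, RTU

so the chain groups are C_0 ≅ Z^6, C_1 ≅ Z^12, C_2 ≅ Z^6.

∂_1: C_1 → C_0 sends each edge [p,q] (with p < q) to q − p. For instance
  ∂PU = U − P.
As a 6×12 matrix over Z this has rank 5, with invariant factors (1,1,1,1,1).

The boundary map ∂_2: C_2 → C_1 sends each 2-simplex [p,q,r] to [q,r] − [p,r] + [p,q]. For instance
  ∂QRT = RT − QT + QR,
  ∂RTU = TU − RU + RT.
The 12×6 boundary matrix has rank 6 and Smith normal form diag(1,1,1,1,1,1).

Reading off H_k = ker ∂_k / im ∂_{k+1}:

  H_2: rank ker ∂_2 − rank ∂_3 = (6 − 6) − 0 = 0, and there is no ∂_3, so H_2 = 0.

(K is a triangulation of the cylinder S^1 x I.)

H_2 ≅ 0.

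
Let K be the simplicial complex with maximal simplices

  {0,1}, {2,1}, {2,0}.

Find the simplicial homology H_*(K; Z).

K has 3 vertices, 3 edges.
rank ∂_0 = 0, rank ∂_1 = 2 ⇒ b_0 = 3 − 0 − 2 = 1; all invariant factors of ∂_1 are 1 so no torsion. So H_0 ≅ Z.
rank ∂_1 = 2, rank ∂_2 = 0 ⇒ b_1 = 3 − 2 − 0 = 1. So H_1 ≅ Z.

H_0 ≅ Z,  H_1 ≅ Z.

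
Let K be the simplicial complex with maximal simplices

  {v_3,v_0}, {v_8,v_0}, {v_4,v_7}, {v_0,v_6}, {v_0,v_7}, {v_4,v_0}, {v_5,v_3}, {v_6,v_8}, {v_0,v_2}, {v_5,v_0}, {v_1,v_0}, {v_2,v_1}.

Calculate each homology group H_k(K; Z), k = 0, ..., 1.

Order the vertices as v_0 < v_1 < v_2 < v_3 < v_4 < v_5 < v_6 < v_7 < v_8. Listing each simplex with vertices in this order, K has dimension 1 with simplices:

  0-simplices (9): [v_0], [v_1], [v_2], [v_3], [v_4], [v_5], [v_6], [v_7], [v_8]
  1-simplices (12): [v_0,v_1], [v_0,v_2], [v_0,v_3], [v_0,v_4], [v_0,v_5], [v_0,v_6], [v_0,v_7], [v_0,v_8], [v_1,v_2], [v_3,v_5], [v_4,v_7], [v_6,v_8]

so the chain groups are C_0 ≅ Z^9, C_1 ≅ Z^12.

The boundary map ∂_1: C_1 → C_0 sends each edge [p,q] (with p < q) to q − p. For instance
  ∂[v_0,v_8] = [v_8] − [v_0].
This gives a 9×12 integer matrix of rank 8; reducing to Smith normal form yields diagonal entries (1,1,1,1,1,1,1,1).

Computing H_k = (kernel of ∂_k) / (image of ∂_{k+1}):

  H_0: rank C_0 − rank ∂_1 = 9 − 8 = 1, and the invariant factors of ∂_1 are all 1, so H_0 ≅ Z.
  H_1: rank ker ∂_1 − rank ∂_2 = (12 − 8) − 0 = 4, and there is no ∂_2, so H_1 ≅ Z^4.

As a check, the Euler characteristic is 9 − 12 = -3, which agrees with 1 − 4 = -3.

H_0 ≅ Z,  H_1 ≅ Z^4.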